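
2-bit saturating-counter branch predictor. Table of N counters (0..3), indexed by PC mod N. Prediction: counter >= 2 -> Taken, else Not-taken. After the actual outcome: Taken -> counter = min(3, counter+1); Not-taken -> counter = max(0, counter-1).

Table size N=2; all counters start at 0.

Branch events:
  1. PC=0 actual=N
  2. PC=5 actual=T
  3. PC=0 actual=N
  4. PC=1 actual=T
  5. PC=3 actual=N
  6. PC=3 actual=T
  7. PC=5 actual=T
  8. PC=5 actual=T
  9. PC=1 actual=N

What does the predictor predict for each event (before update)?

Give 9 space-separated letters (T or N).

Answer: N N N N T N T T T

Derivation:
Ev 1: PC=0 idx=0 pred=N actual=N -> ctr[0]=0
Ev 2: PC=5 idx=1 pred=N actual=T -> ctr[1]=1
Ev 3: PC=0 idx=0 pred=N actual=N -> ctr[0]=0
Ev 4: PC=1 idx=1 pred=N actual=T -> ctr[1]=2
Ev 5: PC=3 idx=1 pred=T actual=N -> ctr[1]=1
Ev 6: PC=3 idx=1 pred=N actual=T -> ctr[1]=2
Ev 7: PC=5 idx=1 pred=T actual=T -> ctr[1]=3
Ev 8: PC=5 idx=1 pred=T actual=T -> ctr[1]=3
Ev 9: PC=1 idx=1 pred=T actual=N -> ctr[1]=2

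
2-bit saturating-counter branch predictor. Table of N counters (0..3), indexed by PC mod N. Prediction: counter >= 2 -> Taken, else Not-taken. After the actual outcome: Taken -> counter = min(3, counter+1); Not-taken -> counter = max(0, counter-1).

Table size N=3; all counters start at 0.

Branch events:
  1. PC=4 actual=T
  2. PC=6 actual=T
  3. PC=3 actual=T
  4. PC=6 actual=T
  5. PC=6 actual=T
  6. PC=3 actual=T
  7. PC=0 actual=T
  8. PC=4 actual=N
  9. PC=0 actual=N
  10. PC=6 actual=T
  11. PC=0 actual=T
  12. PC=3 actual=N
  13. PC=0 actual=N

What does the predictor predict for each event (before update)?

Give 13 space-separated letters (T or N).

Answer: N N N T T T T N T T T T T

Derivation:
Ev 1: PC=4 idx=1 pred=N actual=T -> ctr[1]=1
Ev 2: PC=6 idx=0 pred=N actual=T -> ctr[0]=1
Ev 3: PC=3 idx=0 pred=N actual=T -> ctr[0]=2
Ev 4: PC=6 idx=0 pred=T actual=T -> ctr[0]=3
Ev 5: PC=6 idx=0 pred=T actual=T -> ctr[0]=3
Ev 6: PC=3 idx=0 pred=T actual=T -> ctr[0]=3
Ev 7: PC=0 idx=0 pred=T actual=T -> ctr[0]=3
Ev 8: PC=4 idx=1 pred=N actual=N -> ctr[1]=0
Ev 9: PC=0 idx=0 pred=T actual=N -> ctr[0]=2
Ev 10: PC=6 idx=0 pred=T actual=T -> ctr[0]=3
Ev 11: PC=0 idx=0 pred=T actual=T -> ctr[0]=3
Ev 12: PC=3 idx=0 pred=T actual=N -> ctr[0]=2
Ev 13: PC=0 idx=0 pred=T actual=N -> ctr[0]=1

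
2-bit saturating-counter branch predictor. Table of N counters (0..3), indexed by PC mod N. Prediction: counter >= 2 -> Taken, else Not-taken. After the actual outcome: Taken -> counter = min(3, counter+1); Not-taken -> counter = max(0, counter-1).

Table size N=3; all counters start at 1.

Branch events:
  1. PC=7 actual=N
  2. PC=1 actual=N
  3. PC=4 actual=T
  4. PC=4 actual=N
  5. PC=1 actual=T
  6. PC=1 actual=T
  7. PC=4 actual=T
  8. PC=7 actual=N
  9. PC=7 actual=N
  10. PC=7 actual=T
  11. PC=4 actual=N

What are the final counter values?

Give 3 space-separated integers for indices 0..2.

Answer: 1 1 1

Derivation:
Ev 1: PC=7 idx=1 pred=N actual=N -> ctr[1]=0
Ev 2: PC=1 idx=1 pred=N actual=N -> ctr[1]=0
Ev 3: PC=4 idx=1 pred=N actual=T -> ctr[1]=1
Ev 4: PC=4 idx=1 pred=N actual=N -> ctr[1]=0
Ev 5: PC=1 idx=1 pred=N actual=T -> ctr[1]=1
Ev 6: PC=1 idx=1 pred=N actual=T -> ctr[1]=2
Ev 7: PC=4 idx=1 pred=T actual=T -> ctr[1]=3
Ev 8: PC=7 idx=1 pred=T actual=N -> ctr[1]=2
Ev 9: PC=7 idx=1 pred=T actual=N -> ctr[1]=1
Ev 10: PC=7 idx=1 pred=N actual=T -> ctr[1]=2
Ev 11: PC=4 idx=1 pred=T actual=N -> ctr[1]=1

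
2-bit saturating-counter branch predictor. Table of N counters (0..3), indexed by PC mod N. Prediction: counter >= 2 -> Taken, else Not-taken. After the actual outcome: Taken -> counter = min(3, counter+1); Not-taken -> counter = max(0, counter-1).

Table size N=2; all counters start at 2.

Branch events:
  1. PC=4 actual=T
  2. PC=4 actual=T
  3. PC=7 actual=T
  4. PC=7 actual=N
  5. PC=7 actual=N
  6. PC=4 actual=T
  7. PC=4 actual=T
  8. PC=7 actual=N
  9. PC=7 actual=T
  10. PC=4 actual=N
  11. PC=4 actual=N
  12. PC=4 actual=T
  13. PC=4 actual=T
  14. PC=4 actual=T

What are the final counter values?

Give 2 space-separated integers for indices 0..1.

Ev 1: PC=4 idx=0 pred=T actual=T -> ctr[0]=3
Ev 2: PC=4 idx=0 pred=T actual=T -> ctr[0]=3
Ev 3: PC=7 idx=1 pred=T actual=T -> ctr[1]=3
Ev 4: PC=7 idx=1 pred=T actual=N -> ctr[1]=2
Ev 5: PC=7 idx=1 pred=T actual=N -> ctr[1]=1
Ev 6: PC=4 idx=0 pred=T actual=T -> ctr[0]=3
Ev 7: PC=4 idx=0 pred=T actual=T -> ctr[0]=3
Ev 8: PC=7 idx=1 pred=N actual=N -> ctr[1]=0
Ev 9: PC=7 idx=1 pred=N actual=T -> ctr[1]=1
Ev 10: PC=4 idx=0 pred=T actual=N -> ctr[0]=2
Ev 11: PC=4 idx=0 pred=T actual=N -> ctr[0]=1
Ev 12: PC=4 idx=0 pred=N actual=T -> ctr[0]=2
Ev 13: PC=4 idx=0 pred=T actual=T -> ctr[0]=3
Ev 14: PC=4 idx=0 pred=T actual=T -> ctr[0]=3

Answer: 3 1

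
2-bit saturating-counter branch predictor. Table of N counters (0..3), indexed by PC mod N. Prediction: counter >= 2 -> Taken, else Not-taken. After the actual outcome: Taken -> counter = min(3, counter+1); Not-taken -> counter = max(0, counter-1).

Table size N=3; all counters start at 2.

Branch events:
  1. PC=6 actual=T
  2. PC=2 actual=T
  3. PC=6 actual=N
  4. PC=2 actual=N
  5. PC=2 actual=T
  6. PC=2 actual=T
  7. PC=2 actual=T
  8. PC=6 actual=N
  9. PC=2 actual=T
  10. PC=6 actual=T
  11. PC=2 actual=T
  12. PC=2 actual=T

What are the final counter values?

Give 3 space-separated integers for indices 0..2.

Answer: 2 2 3

Derivation:
Ev 1: PC=6 idx=0 pred=T actual=T -> ctr[0]=3
Ev 2: PC=2 idx=2 pred=T actual=T -> ctr[2]=3
Ev 3: PC=6 idx=0 pred=T actual=N -> ctr[0]=2
Ev 4: PC=2 idx=2 pred=T actual=N -> ctr[2]=2
Ev 5: PC=2 idx=2 pred=T actual=T -> ctr[2]=3
Ev 6: PC=2 idx=2 pred=T actual=T -> ctr[2]=3
Ev 7: PC=2 idx=2 pred=T actual=T -> ctr[2]=3
Ev 8: PC=6 idx=0 pred=T actual=N -> ctr[0]=1
Ev 9: PC=2 idx=2 pred=T actual=T -> ctr[2]=3
Ev 10: PC=6 idx=0 pred=N actual=T -> ctr[0]=2
Ev 11: PC=2 idx=2 pred=T actual=T -> ctr[2]=3
Ev 12: PC=2 idx=2 pred=T actual=T -> ctr[2]=3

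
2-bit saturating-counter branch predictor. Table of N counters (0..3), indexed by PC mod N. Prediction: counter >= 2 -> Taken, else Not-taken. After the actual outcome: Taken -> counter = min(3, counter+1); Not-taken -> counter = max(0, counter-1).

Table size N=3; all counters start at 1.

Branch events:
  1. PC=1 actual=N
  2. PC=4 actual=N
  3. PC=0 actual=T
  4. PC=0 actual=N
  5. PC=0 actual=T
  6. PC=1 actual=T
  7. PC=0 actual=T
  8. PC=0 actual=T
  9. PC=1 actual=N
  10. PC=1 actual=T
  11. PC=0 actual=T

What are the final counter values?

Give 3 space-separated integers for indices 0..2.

Ev 1: PC=1 idx=1 pred=N actual=N -> ctr[1]=0
Ev 2: PC=4 idx=1 pred=N actual=N -> ctr[1]=0
Ev 3: PC=0 idx=0 pred=N actual=T -> ctr[0]=2
Ev 4: PC=0 idx=0 pred=T actual=N -> ctr[0]=1
Ev 5: PC=0 idx=0 pred=N actual=T -> ctr[0]=2
Ev 6: PC=1 idx=1 pred=N actual=T -> ctr[1]=1
Ev 7: PC=0 idx=0 pred=T actual=T -> ctr[0]=3
Ev 8: PC=0 idx=0 pred=T actual=T -> ctr[0]=3
Ev 9: PC=1 idx=1 pred=N actual=N -> ctr[1]=0
Ev 10: PC=1 idx=1 pred=N actual=T -> ctr[1]=1
Ev 11: PC=0 idx=0 pred=T actual=T -> ctr[0]=3

Answer: 3 1 1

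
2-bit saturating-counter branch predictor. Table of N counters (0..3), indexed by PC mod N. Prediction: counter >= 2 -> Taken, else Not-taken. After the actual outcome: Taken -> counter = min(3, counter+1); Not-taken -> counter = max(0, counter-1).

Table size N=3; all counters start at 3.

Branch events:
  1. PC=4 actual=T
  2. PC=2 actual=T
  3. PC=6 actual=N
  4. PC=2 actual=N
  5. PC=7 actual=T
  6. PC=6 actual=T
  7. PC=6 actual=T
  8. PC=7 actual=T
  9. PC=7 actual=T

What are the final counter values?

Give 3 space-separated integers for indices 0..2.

Ev 1: PC=4 idx=1 pred=T actual=T -> ctr[1]=3
Ev 2: PC=2 idx=2 pred=T actual=T -> ctr[2]=3
Ev 3: PC=6 idx=0 pred=T actual=N -> ctr[0]=2
Ev 4: PC=2 idx=2 pred=T actual=N -> ctr[2]=2
Ev 5: PC=7 idx=1 pred=T actual=T -> ctr[1]=3
Ev 6: PC=6 idx=0 pred=T actual=T -> ctr[0]=3
Ev 7: PC=6 idx=0 pred=T actual=T -> ctr[0]=3
Ev 8: PC=7 idx=1 pred=T actual=T -> ctr[1]=3
Ev 9: PC=7 idx=1 pred=T actual=T -> ctr[1]=3

Answer: 3 3 2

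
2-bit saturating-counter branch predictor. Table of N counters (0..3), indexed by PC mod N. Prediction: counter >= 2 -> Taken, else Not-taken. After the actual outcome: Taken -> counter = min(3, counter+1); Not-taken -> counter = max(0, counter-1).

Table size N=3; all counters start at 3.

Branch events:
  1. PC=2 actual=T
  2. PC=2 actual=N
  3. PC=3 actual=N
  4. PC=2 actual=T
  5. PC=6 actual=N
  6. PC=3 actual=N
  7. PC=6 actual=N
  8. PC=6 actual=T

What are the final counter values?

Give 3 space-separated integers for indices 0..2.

Ev 1: PC=2 idx=2 pred=T actual=T -> ctr[2]=3
Ev 2: PC=2 idx=2 pred=T actual=N -> ctr[2]=2
Ev 3: PC=3 idx=0 pred=T actual=N -> ctr[0]=2
Ev 4: PC=2 idx=2 pred=T actual=T -> ctr[2]=3
Ev 5: PC=6 idx=0 pred=T actual=N -> ctr[0]=1
Ev 6: PC=3 idx=0 pred=N actual=N -> ctr[0]=0
Ev 7: PC=6 idx=0 pred=N actual=N -> ctr[0]=0
Ev 8: PC=6 idx=0 pred=N actual=T -> ctr[0]=1

Answer: 1 3 3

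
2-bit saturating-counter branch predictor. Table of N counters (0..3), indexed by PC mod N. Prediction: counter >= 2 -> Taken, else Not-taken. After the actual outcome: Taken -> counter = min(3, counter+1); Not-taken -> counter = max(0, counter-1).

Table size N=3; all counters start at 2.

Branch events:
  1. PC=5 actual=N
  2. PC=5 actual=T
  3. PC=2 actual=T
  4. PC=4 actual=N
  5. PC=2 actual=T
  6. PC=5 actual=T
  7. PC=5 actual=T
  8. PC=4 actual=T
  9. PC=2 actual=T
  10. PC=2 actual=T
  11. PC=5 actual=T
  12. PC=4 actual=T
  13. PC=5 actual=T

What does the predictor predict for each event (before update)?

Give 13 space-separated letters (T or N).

Answer: T N T T T T T N T T T T T

Derivation:
Ev 1: PC=5 idx=2 pred=T actual=N -> ctr[2]=1
Ev 2: PC=5 idx=2 pred=N actual=T -> ctr[2]=2
Ev 3: PC=2 idx=2 pred=T actual=T -> ctr[2]=3
Ev 4: PC=4 idx=1 pred=T actual=N -> ctr[1]=1
Ev 5: PC=2 idx=2 pred=T actual=T -> ctr[2]=3
Ev 6: PC=5 idx=2 pred=T actual=T -> ctr[2]=3
Ev 7: PC=5 idx=2 pred=T actual=T -> ctr[2]=3
Ev 8: PC=4 idx=1 pred=N actual=T -> ctr[1]=2
Ev 9: PC=2 idx=2 pred=T actual=T -> ctr[2]=3
Ev 10: PC=2 idx=2 pred=T actual=T -> ctr[2]=3
Ev 11: PC=5 idx=2 pred=T actual=T -> ctr[2]=3
Ev 12: PC=4 idx=1 pred=T actual=T -> ctr[1]=3
Ev 13: PC=5 idx=2 pred=T actual=T -> ctr[2]=3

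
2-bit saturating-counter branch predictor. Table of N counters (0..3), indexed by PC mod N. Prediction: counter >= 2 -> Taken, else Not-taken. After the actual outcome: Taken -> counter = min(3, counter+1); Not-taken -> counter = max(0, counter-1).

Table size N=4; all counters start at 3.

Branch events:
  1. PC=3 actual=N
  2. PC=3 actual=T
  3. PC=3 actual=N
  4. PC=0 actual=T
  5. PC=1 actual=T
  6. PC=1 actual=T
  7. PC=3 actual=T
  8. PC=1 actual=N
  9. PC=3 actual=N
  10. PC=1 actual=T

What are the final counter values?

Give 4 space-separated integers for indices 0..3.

Ev 1: PC=3 idx=3 pred=T actual=N -> ctr[3]=2
Ev 2: PC=3 idx=3 pred=T actual=T -> ctr[3]=3
Ev 3: PC=3 idx=3 pred=T actual=N -> ctr[3]=2
Ev 4: PC=0 idx=0 pred=T actual=T -> ctr[0]=3
Ev 5: PC=1 idx=1 pred=T actual=T -> ctr[1]=3
Ev 6: PC=1 idx=1 pred=T actual=T -> ctr[1]=3
Ev 7: PC=3 idx=3 pred=T actual=T -> ctr[3]=3
Ev 8: PC=1 idx=1 pred=T actual=N -> ctr[1]=2
Ev 9: PC=3 idx=3 pred=T actual=N -> ctr[3]=2
Ev 10: PC=1 idx=1 pred=T actual=T -> ctr[1]=3

Answer: 3 3 3 2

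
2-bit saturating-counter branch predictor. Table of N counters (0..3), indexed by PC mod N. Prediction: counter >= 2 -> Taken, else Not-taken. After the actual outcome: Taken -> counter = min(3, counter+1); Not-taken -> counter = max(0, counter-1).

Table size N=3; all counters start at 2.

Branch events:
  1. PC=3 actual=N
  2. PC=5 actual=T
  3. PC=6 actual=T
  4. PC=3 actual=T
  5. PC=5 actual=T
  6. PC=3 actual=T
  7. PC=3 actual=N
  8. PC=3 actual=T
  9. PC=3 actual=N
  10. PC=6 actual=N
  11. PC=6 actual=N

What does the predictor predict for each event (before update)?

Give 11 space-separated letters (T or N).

Answer: T T N T T T T T T T N

Derivation:
Ev 1: PC=3 idx=0 pred=T actual=N -> ctr[0]=1
Ev 2: PC=5 idx=2 pred=T actual=T -> ctr[2]=3
Ev 3: PC=6 idx=0 pred=N actual=T -> ctr[0]=2
Ev 4: PC=3 idx=0 pred=T actual=T -> ctr[0]=3
Ev 5: PC=5 idx=2 pred=T actual=T -> ctr[2]=3
Ev 6: PC=3 idx=0 pred=T actual=T -> ctr[0]=3
Ev 7: PC=3 idx=0 pred=T actual=N -> ctr[0]=2
Ev 8: PC=3 idx=0 pred=T actual=T -> ctr[0]=3
Ev 9: PC=3 idx=0 pred=T actual=N -> ctr[0]=2
Ev 10: PC=6 idx=0 pred=T actual=N -> ctr[0]=1
Ev 11: PC=6 idx=0 pred=N actual=N -> ctr[0]=0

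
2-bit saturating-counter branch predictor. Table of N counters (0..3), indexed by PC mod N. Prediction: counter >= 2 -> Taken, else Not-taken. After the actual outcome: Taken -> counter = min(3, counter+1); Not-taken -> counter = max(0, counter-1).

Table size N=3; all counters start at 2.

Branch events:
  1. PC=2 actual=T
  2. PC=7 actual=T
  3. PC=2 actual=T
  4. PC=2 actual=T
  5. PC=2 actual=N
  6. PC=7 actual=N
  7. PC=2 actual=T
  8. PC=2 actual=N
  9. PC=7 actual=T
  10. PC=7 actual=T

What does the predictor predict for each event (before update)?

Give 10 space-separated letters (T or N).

Answer: T T T T T T T T T T

Derivation:
Ev 1: PC=2 idx=2 pred=T actual=T -> ctr[2]=3
Ev 2: PC=7 idx=1 pred=T actual=T -> ctr[1]=3
Ev 3: PC=2 idx=2 pred=T actual=T -> ctr[2]=3
Ev 4: PC=2 idx=2 pred=T actual=T -> ctr[2]=3
Ev 5: PC=2 idx=2 pred=T actual=N -> ctr[2]=2
Ev 6: PC=7 idx=1 pred=T actual=N -> ctr[1]=2
Ev 7: PC=2 idx=2 pred=T actual=T -> ctr[2]=3
Ev 8: PC=2 idx=2 pred=T actual=N -> ctr[2]=2
Ev 9: PC=7 idx=1 pred=T actual=T -> ctr[1]=3
Ev 10: PC=7 idx=1 pred=T actual=T -> ctr[1]=3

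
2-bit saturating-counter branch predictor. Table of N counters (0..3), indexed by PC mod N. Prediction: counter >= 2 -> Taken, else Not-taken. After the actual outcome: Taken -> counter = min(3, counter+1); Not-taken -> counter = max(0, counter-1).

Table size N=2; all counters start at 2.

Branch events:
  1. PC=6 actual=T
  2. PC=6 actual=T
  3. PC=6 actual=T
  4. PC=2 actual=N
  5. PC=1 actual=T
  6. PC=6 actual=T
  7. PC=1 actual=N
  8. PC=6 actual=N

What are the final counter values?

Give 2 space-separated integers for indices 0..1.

Answer: 2 2

Derivation:
Ev 1: PC=6 idx=0 pred=T actual=T -> ctr[0]=3
Ev 2: PC=6 idx=0 pred=T actual=T -> ctr[0]=3
Ev 3: PC=6 idx=0 pred=T actual=T -> ctr[0]=3
Ev 4: PC=2 idx=0 pred=T actual=N -> ctr[0]=2
Ev 5: PC=1 idx=1 pred=T actual=T -> ctr[1]=3
Ev 6: PC=6 idx=0 pred=T actual=T -> ctr[0]=3
Ev 7: PC=1 idx=1 pred=T actual=N -> ctr[1]=2
Ev 8: PC=6 idx=0 pred=T actual=N -> ctr[0]=2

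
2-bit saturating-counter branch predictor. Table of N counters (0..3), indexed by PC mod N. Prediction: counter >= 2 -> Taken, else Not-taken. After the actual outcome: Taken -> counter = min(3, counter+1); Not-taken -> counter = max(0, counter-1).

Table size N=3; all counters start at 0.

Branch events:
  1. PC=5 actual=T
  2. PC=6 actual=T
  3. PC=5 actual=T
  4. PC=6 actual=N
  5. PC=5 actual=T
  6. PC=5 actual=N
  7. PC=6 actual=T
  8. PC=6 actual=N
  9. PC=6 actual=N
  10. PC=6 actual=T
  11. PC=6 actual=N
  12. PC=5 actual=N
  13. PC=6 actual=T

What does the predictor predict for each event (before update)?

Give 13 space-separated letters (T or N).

Ev 1: PC=5 idx=2 pred=N actual=T -> ctr[2]=1
Ev 2: PC=6 idx=0 pred=N actual=T -> ctr[0]=1
Ev 3: PC=5 idx=2 pred=N actual=T -> ctr[2]=2
Ev 4: PC=6 idx=0 pred=N actual=N -> ctr[0]=0
Ev 5: PC=5 idx=2 pred=T actual=T -> ctr[2]=3
Ev 6: PC=5 idx=2 pred=T actual=N -> ctr[2]=2
Ev 7: PC=6 idx=0 pred=N actual=T -> ctr[0]=1
Ev 8: PC=6 idx=0 pred=N actual=N -> ctr[0]=0
Ev 9: PC=6 idx=0 pred=N actual=N -> ctr[0]=0
Ev 10: PC=6 idx=0 pred=N actual=T -> ctr[0]=1
Ev 11: PC=6 idx=0 pred=N actual=N -> ctr[0]=0
Ev 12: PC=5 idx=2 pred=T actual=N -> ctr[2]=1
Ev 13: PC=6 idx=0 pred=N actual=T -> ctr[0]=1

Answer: N N N N T T N N N N N T N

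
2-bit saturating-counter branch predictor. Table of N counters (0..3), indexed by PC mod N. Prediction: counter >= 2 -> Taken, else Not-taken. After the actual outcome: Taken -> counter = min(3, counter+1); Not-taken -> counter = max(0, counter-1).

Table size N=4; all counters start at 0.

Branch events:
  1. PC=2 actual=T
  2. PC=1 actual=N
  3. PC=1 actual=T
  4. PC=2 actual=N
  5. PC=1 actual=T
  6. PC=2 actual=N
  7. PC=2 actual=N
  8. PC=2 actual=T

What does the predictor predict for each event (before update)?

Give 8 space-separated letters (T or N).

Ev 1: PC=2 idx=2 pred=N actual=T -> ctr[2]=1
Ev 2: PC=1 idx=1 pred=N actual=N -> ctr[1]=0
Ev 3: PC=1 idx=1 pred=N actual=T -> ctr[1]=1
Ev 4: PC=2 idx=2 pred=N actual=N -> ctr[2]=0
Ev 5: PC=1 idx=1 pred=N actual=T -> ctr[1]=2
Ev 6: PC=2 idx=2 pred=N actual=N -> ctr[2]=0
Ev 7: PC=2 idx=2 pred=N actual=N -> ctr[2]=0
Ev 8: PC=2 idx=2 pred=N actual=T -> ctr[2]=1

Answer: N N N N N N N N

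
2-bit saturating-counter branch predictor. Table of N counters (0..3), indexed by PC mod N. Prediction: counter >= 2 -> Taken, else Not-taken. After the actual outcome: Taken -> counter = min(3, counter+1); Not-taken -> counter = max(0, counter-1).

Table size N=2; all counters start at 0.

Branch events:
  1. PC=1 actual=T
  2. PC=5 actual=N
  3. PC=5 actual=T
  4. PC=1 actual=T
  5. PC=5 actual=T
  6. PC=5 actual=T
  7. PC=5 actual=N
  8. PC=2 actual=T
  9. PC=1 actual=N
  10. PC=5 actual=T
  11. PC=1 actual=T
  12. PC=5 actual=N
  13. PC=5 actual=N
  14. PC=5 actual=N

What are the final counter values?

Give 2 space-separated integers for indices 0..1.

Ev 1: PC=1 idx=1 pred=N actual=T -> ctr[1]=1
Ev 2: PC=5 idx=1 pred=N actual=N -> ctr[1]=0
Ev 3: PC=5 idx=1 pred=N actual=T -> ctr[1]=1
Ev 4: PC=1 idx=1 pred=N actual=T -> ctr[1]=2
Ev 5: PC=5 idx=1 pred=T actual=T -> ctr[1]=3
Ev 6: PC=5 idx=1 pred=T actual=T -> ctr[1]=3
Ev 7: PC=5 idx=1 pred=T actual=N -> ctr[1]=2
Ev 8: PC=2 idx=0 pred=N actual=T -> ctr[0]=1
Ev 9: PC=1 idx=1 pred=T actual=N -> ctr[1]=1
Ev 10: PC=5 idx=1 pred=N actual=T -> ctr[1]=2
Ev 11: PC=1 idx=1 pred=T actual=T -> ctr[1]=3
Ev 12: PC=5 idx=1 pred=T actual=N -> ctr[1]=2
Ev 13: PC=5 idx=1 pred=T actual=N -> ctr[1]=1
Ev 14: PC=5 idx=1 pred=N actual=N -> ctr[1]=0

Answer: 1 0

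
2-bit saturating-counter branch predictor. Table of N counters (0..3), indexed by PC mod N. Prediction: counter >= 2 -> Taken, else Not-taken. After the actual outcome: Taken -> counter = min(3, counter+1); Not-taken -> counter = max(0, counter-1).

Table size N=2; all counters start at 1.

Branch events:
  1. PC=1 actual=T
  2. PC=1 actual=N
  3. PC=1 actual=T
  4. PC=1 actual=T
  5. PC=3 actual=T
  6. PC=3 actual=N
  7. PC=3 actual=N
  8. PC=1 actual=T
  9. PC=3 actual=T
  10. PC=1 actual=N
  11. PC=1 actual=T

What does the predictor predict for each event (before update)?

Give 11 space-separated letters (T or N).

Ev 1: PC=1 idx=1 pred=N actual=T -> ctr[1]=2
Ev 2: PC=1 idx=1 pred=T actual=N -> ctr[1]=1
Ev 3: PC=1 idx=1 pred=N actual=T -> ctr[1]=2
Ev 4: PC=1 idx=1 pred=T actual=T -> ctr[1]=3
Ev 5: PC=3 idx=1 pred=T actual=T -> ctr[1]=3
Ev 6: PC=3 idx=1 pred=T actual=N -> ctr[1]=2
Ev 7: PC=3 idx=1 pred=T actual=N -> ctr[1]=1
Ev 8: PC=1 idx=1 pred=N actual=T -> ctr[1]=2
Ev 9: PC=3 idx=1 pred=T actual=T -> ctr[1]=3
Ev 10: PC=1 idx=1 pred=T actual=N -> ctr[1]=2
Ev 11: PC=1 idx=1 pred=T actual=T -> ctr[1]=3

Answer: N T N T T T T N T T T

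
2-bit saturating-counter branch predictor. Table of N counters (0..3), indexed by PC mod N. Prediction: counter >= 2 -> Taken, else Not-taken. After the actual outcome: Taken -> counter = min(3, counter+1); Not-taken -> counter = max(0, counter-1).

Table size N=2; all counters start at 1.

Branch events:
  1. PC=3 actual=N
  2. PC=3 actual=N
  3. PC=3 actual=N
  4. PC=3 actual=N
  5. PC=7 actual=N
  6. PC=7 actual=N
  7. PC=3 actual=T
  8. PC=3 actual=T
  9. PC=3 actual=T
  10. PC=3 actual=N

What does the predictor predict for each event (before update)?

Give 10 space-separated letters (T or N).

Answer: N N N N N N N N T T

Derivation:
Ev 1: PC=3 idx=1 pred=N actual=N -> ctr[1]=0
Ev 2: PC=3 idx=1 pred=N actual=N -> ctr[1]=0
Ev 3: PC=3 idx=1 pred=N actual=N -> ctr[1]=0
Ev 4: PC=3 idx=1 pred=N actual=N -> ctr[1]=0
Ev 5: PC=7 idx=1 pred=N actual=N -> ctr[1]=0
Ev 6: PC=7 idx=1 pred=N actual=N -> ctr[1]=0
Ev 7: PC=3 idx=1 pred=N actual=T -> ctr[1]=1
Ev 8: PC=3 idx=1 pred=N actual=T -> ctr[1]=2
Ev 9: PC=3 idx=1 pred=T actual=T -> ctr[1]=3
Ev 10: PC=3 idx=1 pred=T actual=N -> ctr[1]=2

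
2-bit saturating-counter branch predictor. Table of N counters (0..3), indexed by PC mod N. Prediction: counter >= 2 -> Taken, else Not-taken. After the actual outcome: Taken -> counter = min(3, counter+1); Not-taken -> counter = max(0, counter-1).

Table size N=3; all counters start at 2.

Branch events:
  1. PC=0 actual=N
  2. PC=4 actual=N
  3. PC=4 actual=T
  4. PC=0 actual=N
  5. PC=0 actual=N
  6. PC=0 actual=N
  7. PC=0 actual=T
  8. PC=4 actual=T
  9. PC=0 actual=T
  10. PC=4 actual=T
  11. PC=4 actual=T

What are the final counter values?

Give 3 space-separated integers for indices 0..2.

Answer: 2 3 2

Derivation:
Ev 1: PC=0 idx=0 pred=T actual=N -> ctr[0]=1
Ev 2: PC=4 idx=1 pred=T actual=N -> ctr[1]=1
Ev 3: PC=4 idx=1 pred=N actual=T -> ctr[1]=2
Ev 4: PC=0 idx=0 pred=N actual=N -> ctr[0]=0
Ev 5: PC=0 idx=0 pred=N actual=N -> ctr[0]=0
Ev 6: PC=0 idx=0 pred=N actual=N -> ctr[0]=0
Ev 7: PC=0 idx=0 pred=N actual=T -> ctr[0]=1
Ev 8: PC=4 idx=1 pred=T actual=T -> ctr[1]=3
Ev 9: PC=0 idx=0 pred=N actual=T -> ctr[0]=2
Ev 10: PC=4 idx=1 pred=T actual=T -> ctr[1]=3
Ev 11: PC=4 idx=1 pred=T actual=T -> ctr[1]=3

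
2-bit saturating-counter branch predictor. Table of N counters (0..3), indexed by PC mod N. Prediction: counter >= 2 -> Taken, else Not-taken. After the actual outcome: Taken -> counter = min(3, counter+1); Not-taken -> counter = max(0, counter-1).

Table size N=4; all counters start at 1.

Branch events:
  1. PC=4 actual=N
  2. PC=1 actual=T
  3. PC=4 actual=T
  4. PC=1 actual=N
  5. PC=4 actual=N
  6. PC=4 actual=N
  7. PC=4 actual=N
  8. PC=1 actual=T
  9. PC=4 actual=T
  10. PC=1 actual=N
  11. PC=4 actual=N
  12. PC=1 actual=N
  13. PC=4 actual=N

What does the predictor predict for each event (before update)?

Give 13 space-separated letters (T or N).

Ev 1: PC=4 idx=0 pred=N actual=N -> ctr[0]=0
Ev 2: PC=1 idx=1 pred=N actual=T -> ctr[1]=2
Ev 3: PC=4 idx=0 pred=N actual=T -> ctr[0]=1
Ev 4: PC=1 idx=1 pred=T actual=N -> ctr[1]=1
Ev 5: PC=4 idx=0 pred=N actual=N -> ctr[0]=0
Ev 6: PC=4 idx=0 pred=N actual=N -> ctr[0]=0
Ev 7: PC=4 idx=0 pred=N actual=N -> ctr[0]=0
Ev 8: PC=1 idx=1 pred=N actual=T -> ctr[1]=2
Ev 9: PC=4 idx=0 pred=N actual=T -> ctr[0]=1
Ev 10: PC=1 idx=1 pred=T actual=N -> ctr[1]=1
Ev 11: PC=4 idx=0 pred=N actual=N -> ctr[0]=0
Ev 12: PC=1 idx=1 pred=N actual=N -> ctr[1]=0
Ev 13: PC=4 idx=0 pred=N actual=N -> ctr[0]=0

Answer: N N N T N N N N N T N N N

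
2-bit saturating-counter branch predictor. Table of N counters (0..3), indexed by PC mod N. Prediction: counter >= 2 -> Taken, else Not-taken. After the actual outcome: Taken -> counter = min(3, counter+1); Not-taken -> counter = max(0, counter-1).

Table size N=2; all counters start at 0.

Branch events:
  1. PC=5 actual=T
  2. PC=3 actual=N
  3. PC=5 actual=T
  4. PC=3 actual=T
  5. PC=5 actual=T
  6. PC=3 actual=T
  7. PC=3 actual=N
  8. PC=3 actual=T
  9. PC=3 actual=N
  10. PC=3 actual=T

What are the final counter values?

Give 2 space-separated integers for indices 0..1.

Answer: 0 3

Derivation:
Ev 1: PC=5 idx=1 pred=N actual=T -> ctr[1]=1
Ev 2: PC=3 idx=1 pred=N actual=N -> ctr[1]=0
Ev 3: PC=5 idx=1 pred=N actual=T -> ctr[1]=1
Ev 4: PC=3 idx=1 pred=N actual=T -> ctr[1]=2
Ev 5: PC=5 idx=1 pred=T actual=T -> ctr[1]=3
Ev 6: PC=3 idx=1 pred=T actual=T -> ctr[1]=3
Ev 7: PC=3 idx=1 pred=T actual=N -> ctr[1]=2
Ev 8: PC=3 idx=1 pred=T actual=T -> ctr[1]=3
Ev 9: PC=3 idx=1 pred=T actual=N -> ctr[1]=2
Ev 10: PC=3 idx=1 pred=T actual=T -> ctr[1]=3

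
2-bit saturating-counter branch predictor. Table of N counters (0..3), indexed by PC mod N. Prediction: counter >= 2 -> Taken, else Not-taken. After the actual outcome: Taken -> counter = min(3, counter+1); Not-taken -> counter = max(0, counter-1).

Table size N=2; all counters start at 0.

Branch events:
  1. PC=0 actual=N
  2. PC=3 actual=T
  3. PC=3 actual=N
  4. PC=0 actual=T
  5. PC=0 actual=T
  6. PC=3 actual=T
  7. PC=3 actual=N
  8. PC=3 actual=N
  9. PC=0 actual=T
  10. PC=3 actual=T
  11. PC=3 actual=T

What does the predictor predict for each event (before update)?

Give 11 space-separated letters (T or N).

Ev 1: PC=0 idx=0 pred=N actual=N -> ctr[0]=0
Ev 2: PC=3 idx=1 pred=N actual=T -> ctr[1]=1
Ev 3: PC=3 idx=1 pred=N actual=N -> ctr[1]=0
Ev 4: PC=0 idx=0 pred=N actual=T -> ctr[0]=1
Ev 5: PC=0 idx=0 pred=N actual=T -> ctr[0]=2
Ev 6: PC=3 idx=1 pred=N actual=T -> ctr[1]=1
Ev 7: PC=3 idx=1 pred=N actual=N -> ctr[1]=0
Ev 8: PC=3 idx=1 pred=N actual=N -> ctr[1]=0
Ev 9: PC=0 idx=0 pred=T actual=T -> ctr[0]=3
Ev 10: PC=3 idx=1 pred=N actual=T -> ctr[1]=1
Ev 11: PC=3 idx=1 pred=N actual=T -> ctr[1]=2

Answer: N N N N N N N N T N N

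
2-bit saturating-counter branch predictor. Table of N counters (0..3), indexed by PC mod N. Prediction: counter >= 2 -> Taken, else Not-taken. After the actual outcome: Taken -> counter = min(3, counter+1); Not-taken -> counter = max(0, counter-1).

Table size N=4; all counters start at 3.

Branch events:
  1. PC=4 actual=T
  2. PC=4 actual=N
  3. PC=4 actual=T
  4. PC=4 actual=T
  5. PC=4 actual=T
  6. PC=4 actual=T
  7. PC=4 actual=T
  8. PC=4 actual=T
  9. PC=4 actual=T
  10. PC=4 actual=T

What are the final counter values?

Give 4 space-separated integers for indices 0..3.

Ev 1: PC=4 idx=0 pred=T actual=T -> ctr[0]=3
Ev 2: PC=4 idx=0 pred=T actual=N -> ctr[0]=2
Ev 3: PC=4 idx=0 pred=T actual=T -> ctr[0]=3
Ev 4: PC=4 idx=0 pred=T actual=T -> ctr[0]=3
Ev 5: PC=4 idx=0 pred=T actual=T -> ctr[0]=3
Ev 6: PC=4 idx=0 pred=T actual=T -> ctr[0]=3
Ev 7: PC=4 idx=0 pred=T actual=T -> ctr[0]=3
Ev 8: PC=4 idx=0 pred=T actual=T -> ctr[0]=3
Ev 9: PC=4 idx=0 pred=T actual=T -> ctr[0]=3
Ev 10: PC=4 idx=0 pred=T actual=T -> ctr[0]=3

Answer: 3 3 3 3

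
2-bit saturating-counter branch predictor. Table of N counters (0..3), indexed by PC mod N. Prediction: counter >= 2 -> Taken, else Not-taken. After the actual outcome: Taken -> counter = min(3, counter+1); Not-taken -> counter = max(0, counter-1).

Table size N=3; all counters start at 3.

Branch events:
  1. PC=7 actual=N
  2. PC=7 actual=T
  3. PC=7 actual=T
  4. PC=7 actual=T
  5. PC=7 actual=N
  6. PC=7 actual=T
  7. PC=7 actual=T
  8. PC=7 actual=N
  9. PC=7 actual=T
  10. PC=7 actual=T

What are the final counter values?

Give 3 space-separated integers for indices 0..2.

Answer: 3 3 3

Derivation:
Ev 1: PC=7 idx=1 pred=T actual=N -> ctr[1]=2
Ev 2: PC=7 idx=1 pred=T actual=T -> ctr[1]=3
Ev 3: PC=7 idx=1 pred=T actual=T -> ctr[1]=3
Ev 4: PC=7 idx=1 pred=T actual=T -> ctr[1]=3
Ev 5: PC=7 idx=1 pred=T actual=N -> ctr[1]=2
Ev 6: PC=7 idx=1 pred=T actual=T -> ctr[1]=3
Ev 7: PC=7 idx=1 pred=T actual=T -> ctr[1]=3
Ev 8: PC=7 idx=1 pred=T actual=N -> ctr[1]=2
Ev 9: PC=7 idx=1 pred=T actual=T -> ctr[1]=3
Ev 10: PC=7 idx=1 pred=T actual=T -> ctr[1]=3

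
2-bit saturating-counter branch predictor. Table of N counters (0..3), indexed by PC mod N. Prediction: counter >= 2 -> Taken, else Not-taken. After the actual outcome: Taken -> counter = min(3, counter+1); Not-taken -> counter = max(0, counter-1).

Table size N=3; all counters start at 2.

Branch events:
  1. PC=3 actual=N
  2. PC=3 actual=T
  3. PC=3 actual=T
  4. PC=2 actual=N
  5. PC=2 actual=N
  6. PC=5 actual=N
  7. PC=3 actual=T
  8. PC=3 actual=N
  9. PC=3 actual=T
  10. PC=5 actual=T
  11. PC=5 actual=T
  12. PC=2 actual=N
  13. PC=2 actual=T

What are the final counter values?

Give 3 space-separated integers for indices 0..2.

Answer: 3 2 2

Derivation:
Ev 1: PC=3 idx=0 pred=T actual=N -> ctr[0]=1
Ev 2: PC=3 idx=0 pred=N actual=T -> ctr[0]=2
Ev 3: PC=3 idx=0 pred=T actual=T -> ctr[0]=3
Ev 4: PC=2 idx=2 pred=T actual=N -> ctr[2]=1
Ev 5: PC=2 idx=2 pred=N actual=N -> ctr[2]=0
Ev 6: PC=5 idx=2 pred=N actual=N -> ctr[2]=0
Ev 7: PC=3 idx=0 pred=T actual=T -> ctr[0]=3
Ev 8: PC=3 idx=0 pred=T actual=N -> ctr[0]=2
Ev 9: PC=3 idx=0 pred=T actual=T -> ctr[0]=3
Ev 10: PC=5 idx=2 pred=N actual=T -> ctr[2]=1
Ev 11: PC=5 idx=2 pred=N actual=T -> ctr[2]=2
Ev 12: PC=2 idx=2 pred=T actual=N -> ctr[2]=1
Ev 13: PC=2 idx=2 pred=N actual=T -> ctr[2]=2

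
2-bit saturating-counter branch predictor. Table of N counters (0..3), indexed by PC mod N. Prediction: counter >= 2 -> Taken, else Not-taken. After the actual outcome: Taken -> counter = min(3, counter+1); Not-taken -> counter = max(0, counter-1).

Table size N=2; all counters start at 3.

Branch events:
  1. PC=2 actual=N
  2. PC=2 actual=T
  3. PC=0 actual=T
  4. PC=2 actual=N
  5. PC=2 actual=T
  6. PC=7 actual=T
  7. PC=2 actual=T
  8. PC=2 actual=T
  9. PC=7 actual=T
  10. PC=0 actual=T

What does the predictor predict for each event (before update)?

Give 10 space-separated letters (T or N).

Ev 1: PC=2 idx=0 pred=T actual=N -> ctr[0]=2
Ev 2: PC=2 idx=0 pred=T actual=T -> ctr[0]=3
Ev 3: PC=0 idx=0 pred=T actual=T -> ctr[0]=3
Ev 4: PC=2 idx=0 pred=T actual=N -> ctr[0]=2
Ev 5: PC=2 idx=0 pred=T actual=T -> ctr[0]=3
Ev 6: PC=7 idx=1 pred=T actual=T -> ctr[1]=3
Ev 7: PC=2 idx=0 pred=T actual=T -> ctr[0]=3
Ev 8: PC=2 idx=0 pred=T actual=T -> ctr[0]=3
Ev 9: PC=7 idx=1 pred=T actual=T -> ctr[1]=3
Ev 10: PC=0 idx=0 pred=T actual=T -> ctr[0]=3

Answer: T T T T T T T T T T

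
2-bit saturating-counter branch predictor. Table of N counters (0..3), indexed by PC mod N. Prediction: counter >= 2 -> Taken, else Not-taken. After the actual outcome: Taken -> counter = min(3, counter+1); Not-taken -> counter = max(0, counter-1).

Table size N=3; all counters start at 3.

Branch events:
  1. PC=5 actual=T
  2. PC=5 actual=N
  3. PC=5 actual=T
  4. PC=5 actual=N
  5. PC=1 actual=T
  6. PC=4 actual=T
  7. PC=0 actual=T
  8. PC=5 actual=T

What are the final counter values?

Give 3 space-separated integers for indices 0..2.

Ev 1: PC=5 idx=2 pred=T actual=T -> ctr[2]=3
Ev 2: PC=5 idx=2 pred=T actual=N -> ctr[2]=2
Ev 3: PC=5 idx=2 pred=T actual=T -> ctr[2]=3
Ev 4: PC=5 idx=2 pred=T actual=N -> ctr[2]=2
Ev 5: PC=1 idx=1 pred=T actual=T -> ctr[1]=3
Ev 6: PC=4 idx=1 pred=T actual=T -> ctr[1]=3
Ev 7: PC=0 idx=0 pred=T actual=T -> ctr[0]=3
Ev 8: PC=5 idx=2 pred=T actual=T -> ctr[2]=3

Answer: 3 3 3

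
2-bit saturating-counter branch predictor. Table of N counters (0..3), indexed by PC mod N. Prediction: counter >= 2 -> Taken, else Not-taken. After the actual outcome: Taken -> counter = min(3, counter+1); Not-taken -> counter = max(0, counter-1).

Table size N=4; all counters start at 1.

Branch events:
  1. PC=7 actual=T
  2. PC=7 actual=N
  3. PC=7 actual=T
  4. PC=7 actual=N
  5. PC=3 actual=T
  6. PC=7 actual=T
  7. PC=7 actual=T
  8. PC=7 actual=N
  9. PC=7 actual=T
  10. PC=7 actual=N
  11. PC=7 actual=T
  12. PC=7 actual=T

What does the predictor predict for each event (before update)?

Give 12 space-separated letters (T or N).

Answer: N T N T N T T T T T T T

Derivation:
Ev 1: PC=7 idx=3 pred=N actual=T -> ctr[3]=2
Ev 2: PC=7 idx=3 pred=T actual=N -> ctr[3]=1
Ev 3: PC=7 idx=3 pred=N actual=T -> ctr[3]=2
Ev 4: PC=7 idx=3 pred=T actual=N -> ctr[3]=1
Ev 5: PC=3 idx=3 pred=N actual=T -> ctr[3]=2
Ev 6: PC=7 idx=3 pred=T actual=T -> ctr[3]=3
Ev 7: PC=7 idx=3 pred=T actual=T -> ctr[3]=3
Ev 8: PC=7 idx=3 pred=T actual=N -> ctr[3]=2
Ev 9: PC=7 idx=3 pred=T actual=T -> ctr[3]=3
Ev 10: PC=7 idx=3 pred=T actual=N -> ctr[3]=2
Ev 11: PC=7 idx=3 pred=T actual=T -> ctr[3]=3
Ev 12: PC=7 idx=3 pred=T actual=T -> ctr[3]=3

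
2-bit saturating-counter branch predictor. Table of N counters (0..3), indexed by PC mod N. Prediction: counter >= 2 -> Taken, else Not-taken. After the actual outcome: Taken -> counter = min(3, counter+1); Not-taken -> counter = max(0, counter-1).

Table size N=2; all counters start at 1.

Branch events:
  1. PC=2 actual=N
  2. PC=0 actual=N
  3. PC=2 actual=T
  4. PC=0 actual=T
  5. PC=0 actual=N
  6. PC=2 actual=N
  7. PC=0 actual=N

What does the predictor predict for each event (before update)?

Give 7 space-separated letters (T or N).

Ev 1: PC=2 idx=0 pred=N actual=N -> ctr[0]=0
Ev 2: PC=0 idx=0 pred=N actual=N -> ctr[0]=0
Ev 3: PC=2 idx=0 pred=N actual=T -> ctr[0]=1
Ev 4: PC=0 idx=0 pred=N actual=T -> ctr[0]=2
Ev 5: PC=0 idx=0 pred=T actual=N -> ctr[0]=1
Ev 6: PC=2 idx=0 pred=N actual=N -> ctr[0]=0
Ev 7: PC=0 idx=0 pred=N actual=N -> ctr[0]=0

Answer: N N N N T N N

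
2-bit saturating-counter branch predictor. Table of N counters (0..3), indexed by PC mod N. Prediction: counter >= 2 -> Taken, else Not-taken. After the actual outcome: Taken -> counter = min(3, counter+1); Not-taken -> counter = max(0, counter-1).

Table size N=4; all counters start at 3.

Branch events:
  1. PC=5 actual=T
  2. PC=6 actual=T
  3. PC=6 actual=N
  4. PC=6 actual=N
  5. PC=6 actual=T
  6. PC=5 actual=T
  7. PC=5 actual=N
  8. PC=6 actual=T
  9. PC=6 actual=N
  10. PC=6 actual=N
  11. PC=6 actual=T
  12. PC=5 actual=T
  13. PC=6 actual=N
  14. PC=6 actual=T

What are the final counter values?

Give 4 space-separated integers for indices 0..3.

Ev 1: PC=5 idx=1 pred=T actual=T -> ctr[1]=3
Ev 2: PC=6 idx=2 pred=T actual=T -> ctr[2]=3
Ev 3: PC=6 idx=2 pred=T actual=N -> ctr[2]=2
Ev 4: PC=6 idx=2 pred=T actual=N -> ctr[2]=1
Ev 5: PC=6 idx=2 pred=N actual=T -> ctr[2]=2
Ev 6: PC=5 idx=1 pred=T actual=T -> ctr[1]=3
Ev 7: PC=5 idx=1 pred=T actual=N -> ctr[1]=2
Ev 8: PC=6 idx=2 pred=T actual=T -> ctr[2]=3
Ev 9: PC=6 idx=2 pred=T actual=N -> ctr[2]=2
Ev 10: PC=6 idx=2 pred=T actual=N -> ctr[2]=1
Ev 11: PC=6 idx=2 pred=N actual=T -> ctr[2]=2
Ev 12: PC=5 idx=1 pred=T actual=T -> ctr[1]=3
Ev 13: PC=6 idx=2 pred=T actual=N -> ctr[2]=1
Ev 14: PC=6 idx=2 pred=N actual=T -> ctr[2]=2

Answer: 3 3 2 3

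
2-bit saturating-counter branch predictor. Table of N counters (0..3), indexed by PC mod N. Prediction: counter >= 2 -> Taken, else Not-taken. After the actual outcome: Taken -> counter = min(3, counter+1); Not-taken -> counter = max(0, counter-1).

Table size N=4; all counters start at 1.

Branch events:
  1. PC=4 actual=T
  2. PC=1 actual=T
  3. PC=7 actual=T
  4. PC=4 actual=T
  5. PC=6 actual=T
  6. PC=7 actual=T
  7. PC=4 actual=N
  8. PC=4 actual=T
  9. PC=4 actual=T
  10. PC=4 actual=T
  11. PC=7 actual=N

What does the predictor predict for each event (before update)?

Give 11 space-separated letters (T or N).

Ev 1: PC=4 idx=0 pred=N actual=T -> ctr[0]=2
Ev 2: PC=1 idx=1 pred=N actual=T -> ctr[1]=2
Ev 3: PC=7 idx=3 pred=N actual=T -> ctr[3]=2
Ev 4: PC=4 idx=0 pred=T actual=T -> ctr[0]=3
Ev 5: PC=6 idx=2 pred=N actual=T -> ctr[2]=2
Ev 6: PC=7 idx=3 pred=T actual=T -> ctr[3]=3
Ev 7: PC=4 idx=0 pred=T actual=N -> ctr[0]=2
Ev 8: PC=4 idx=0 pred=T actual=T -> ctr[0]=3
Ev 9: PC=4 idx=0 pred=T actual=T -> ctr[0]=3
Ev 10: PC=4 idx=0 pred=T actual=T -> ctr[0]=3
Ev 11: PC=7 idx=3 pred=T actual=N -> ctr[3]=2

Answer: N N N T N T T T T T T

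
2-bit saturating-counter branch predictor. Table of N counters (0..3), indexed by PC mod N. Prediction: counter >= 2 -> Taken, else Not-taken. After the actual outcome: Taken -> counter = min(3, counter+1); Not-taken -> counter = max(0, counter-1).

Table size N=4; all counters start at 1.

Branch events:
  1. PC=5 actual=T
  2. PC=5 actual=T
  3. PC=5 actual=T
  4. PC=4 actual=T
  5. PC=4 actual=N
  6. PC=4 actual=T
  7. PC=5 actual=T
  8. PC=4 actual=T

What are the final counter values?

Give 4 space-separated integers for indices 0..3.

Ev 1: PC=5 idx=1 pred=N actual=T -> ctr[1]=2
Ev 2: PC=5 idx=1 pred=T actual=T -> ctr[1]=3
Ev 3: PC=5 idx=1 pred=T actual=T -> ctr[1]=3
Ev 4: PC=4 idx=0 pred=N actual=T -> ctr[0]=2
Ev 5: PC=4 idx=0 pred=T actual=N -> ctr[0]=1
Ev 6: PC=4 idx=0 pred=N actual=T -> ctr[0]=2
Ev 7: PC=5 idx=1 pred=T actual=T -> ctr[1]=3
Ev 8: PC=4 idx=0 pred=T actual=T -> ctr[0]=3

Answer: 3 3 1 1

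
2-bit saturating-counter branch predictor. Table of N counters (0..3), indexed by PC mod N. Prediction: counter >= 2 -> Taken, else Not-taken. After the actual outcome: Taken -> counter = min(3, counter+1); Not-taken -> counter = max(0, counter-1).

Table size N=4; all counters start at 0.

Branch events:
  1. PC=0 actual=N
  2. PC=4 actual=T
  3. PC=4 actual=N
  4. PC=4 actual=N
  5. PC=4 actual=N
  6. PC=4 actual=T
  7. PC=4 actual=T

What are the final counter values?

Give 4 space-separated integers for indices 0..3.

Ev 1: PC=0 idx=0 pred=N actual=N -> ctr[0]=0
Ev 2: PC=4 idx=0 pred=N actual=T -> ctr[0]=1
Ev 3: PC=4 idx=0 pred=N actual=N -> ctr[0]=0
Ev 4: PC=4 idx=0 pred=N actual=N -> ctr[0]=0
Ev 5: PC=4 idx=0 pred=N actual=N -> ctr[0]=0
Ev 6: PC=4 idx=0 pred=N actual=T -> ctr[0]=1
Ev 7: PC=4 idx=0 pred=N actual=T -> ctr[0]=2

Answer: 2 0 0 0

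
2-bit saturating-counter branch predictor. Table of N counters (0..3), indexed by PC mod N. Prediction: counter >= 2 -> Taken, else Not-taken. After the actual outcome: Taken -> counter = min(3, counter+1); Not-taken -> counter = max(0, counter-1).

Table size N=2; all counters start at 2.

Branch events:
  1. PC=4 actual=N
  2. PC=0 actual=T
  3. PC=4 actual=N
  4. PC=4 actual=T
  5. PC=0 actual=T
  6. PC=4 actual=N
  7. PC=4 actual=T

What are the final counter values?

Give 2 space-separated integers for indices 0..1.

Ev 1: PC=4 idx=0 pred=T actual=N -> ctr[0]=1
Ev 2: PC=0 idx=0 pred=N actual=T -> ctr[0]=2
Ev 3: PC=4 idx=0 pred=T actual=N -> ctr[0]=1
Ev 4: PC=4 idx=0 pred=N actual=T -> ctr[0]=2
Ev 5: PC=0 idx=0 pred=T actual=T -> ctr[0]=3
Ev 6: PC=4 idx=0 pred=T actual=N -> ctr[0]=2
Ev 7: PC=4 idx=0 pred=T actual=T -> ctr[0]=3

Answer: 3 2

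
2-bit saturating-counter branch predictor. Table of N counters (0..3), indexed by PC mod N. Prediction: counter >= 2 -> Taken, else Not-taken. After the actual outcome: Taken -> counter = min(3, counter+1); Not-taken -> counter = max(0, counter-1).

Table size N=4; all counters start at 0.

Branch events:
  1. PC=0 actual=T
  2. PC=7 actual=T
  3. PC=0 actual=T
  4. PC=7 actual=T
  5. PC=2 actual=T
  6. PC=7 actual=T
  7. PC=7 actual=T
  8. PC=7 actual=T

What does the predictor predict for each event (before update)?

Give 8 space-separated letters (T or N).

Answer: N N N N N T T T

Derivation:
Ev 1: PC=0 idx=0 pred=N actual=T -> ctr[0]=1
Ev 2: PC=7 idx=3 pred=N actual=T -> ctr[3]=1
Ev 3: PC=0 idx=0 pred=N actual=T -> ctr[0]=2
Ev 4: PC=7 idx=3 pred=N actual=T -> ctr[3]=2
Ev 5: PC=2 idx=2 pred=N actual=T -> ctr[2]=1
Ev 6: PC=7 idx=3 pred=T actual=T -> ctr[3]=3
Ev 7: PC=7 idx=3 pred=T actual=T -> ctr[3]=3
Ev 8: PC=7 idx=3 pred=T actual=T -> ctr[3]=3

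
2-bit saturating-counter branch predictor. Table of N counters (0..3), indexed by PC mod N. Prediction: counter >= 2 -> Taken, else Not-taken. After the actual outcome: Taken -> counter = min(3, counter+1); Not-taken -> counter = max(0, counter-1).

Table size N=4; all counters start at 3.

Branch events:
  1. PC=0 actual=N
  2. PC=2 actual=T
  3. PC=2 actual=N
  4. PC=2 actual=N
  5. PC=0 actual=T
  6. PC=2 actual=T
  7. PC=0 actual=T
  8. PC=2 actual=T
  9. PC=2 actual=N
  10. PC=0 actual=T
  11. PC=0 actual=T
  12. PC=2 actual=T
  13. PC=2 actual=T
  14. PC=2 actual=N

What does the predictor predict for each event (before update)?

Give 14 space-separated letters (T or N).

Ev 1: PC=0 idx=0 pred=T actual=N -> ctr[0]=2
Ev 2: PC=2 idx=2 pred=T actual=T -> ctr[2]=3
Ev 3: PC=2 idx=2 pred=T actual=N -> ctr[2]=2
Ev 4: PC=2 idx=2 pred=T actual=N -> ctr[2]=1
Ev 5: PC=0 idx=0 pred=T actual=T -> ctr[0]=3
Ev 6: PC=2 idx=2 pred=N actual=T -> ctr[2]=2
Ev 7: PC=0 idx=0 pred=T actual=T -> ctr[0]=3
Ev 8: PC=2 idx=2 pred=T actual=T -> ctr[2]=3
Ev 9: PC=2 idx=2 pred=T actual=N -> ctr[2]=2
Ev 10: PC=0 idx=0 pred=T actual=T -> ctr[0]=3
Ev 11: PC=0 idx=0 pred=T actual=T -> ctr[0]=3
Ev 12: PC=2 idx=2 pred=T actual=T -> ctr[2]=3
Ev 13: PC=2 idx=2 pred=T actual=T -> ctr[2]=3
Ev 14: PC=2 idx=2 pred=T actual=N -> ctr[2]=2

Answer: T T T T T N T T T T T T T T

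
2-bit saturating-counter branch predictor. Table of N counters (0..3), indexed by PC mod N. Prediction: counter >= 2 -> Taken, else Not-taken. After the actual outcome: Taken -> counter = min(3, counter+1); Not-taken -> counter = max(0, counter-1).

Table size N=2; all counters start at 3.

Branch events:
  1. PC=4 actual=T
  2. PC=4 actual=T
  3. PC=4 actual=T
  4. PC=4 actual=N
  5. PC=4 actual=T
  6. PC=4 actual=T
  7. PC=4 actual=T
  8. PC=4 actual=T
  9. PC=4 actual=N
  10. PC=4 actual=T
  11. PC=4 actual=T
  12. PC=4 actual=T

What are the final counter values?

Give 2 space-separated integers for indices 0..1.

Ev 1: PC=4 idx=0 pred=T actual=T -> ctr[0]=3
Ev 2: PC=4 idx=0 pred=T actual=T -> ctr[0]=3
Ev 3: PC=4 idx=0 pred=T actual=T -> ctr[0]=3
Ev 4: PC=4 idx=0 pred=T actual=N -> ctr[0]=2
Ev 5: PC=4 idx=0 pred=T actual=T -> ctr[0]=3
Ev 6: PC=4 idx=0 pred=T actual=T -> ctr[0]=3
Ev 7: PC=4 idx=0 pred=T actual=T -> ctr[0]=3
Ev 8: PC=4 idx=0 pred=T actual=T -> ctr[0]=3
Ev 9: PC=4 idx=0 pred=T actual=N -> ctr[0]=2
Ev 10: PC=4 idx=0 pred=T actual=T -> ctr[0]=3
Ev 11: PC=4 idx=0 pred=T actual=T -> ctr[0]=3
Ev 12: PC=4 idx=0 pred=T actual=T -> ctr[0]=3

Answer: 3 3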